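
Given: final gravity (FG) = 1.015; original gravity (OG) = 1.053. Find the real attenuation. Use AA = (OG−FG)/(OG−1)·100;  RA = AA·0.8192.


AA = (1.053 − 1.015)/(1.053 − 1)·100 = 71.6981
RA = 71.6981·0.8192

58.7351 %


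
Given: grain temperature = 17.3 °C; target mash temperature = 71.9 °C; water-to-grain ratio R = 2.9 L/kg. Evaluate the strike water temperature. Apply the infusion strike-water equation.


T_strike = (0.41/R)·(T_mash − T_grain) + T_mash
T_strike = (0.41/2.9)·(71.9 − 17.3) + 71.9

79.6193 °C


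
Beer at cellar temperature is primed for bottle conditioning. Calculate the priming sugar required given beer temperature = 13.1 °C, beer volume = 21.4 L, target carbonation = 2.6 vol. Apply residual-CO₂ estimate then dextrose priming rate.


residual = 14.695·(0.01821 + 0.09011·e^(−0.04·T));  sugar = (target − residual)·4.0·V
residual = 14.695·(0.01821 + 0.09011·e^(−0.04·13.1)) = 1.0517
sugar = (2.6 − 1.0517)·4.0·21.4

132.5347 g


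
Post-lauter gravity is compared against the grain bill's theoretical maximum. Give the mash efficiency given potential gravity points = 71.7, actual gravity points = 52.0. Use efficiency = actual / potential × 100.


efficiency = 52.0 / 71.7 × 100

72.5244 %


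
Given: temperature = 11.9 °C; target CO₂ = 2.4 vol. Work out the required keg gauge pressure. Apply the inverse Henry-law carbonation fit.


psi = vols/(0.01821 + 0.09011·e^(−0.04·T)) − 14.695
psi = 2.4/(0.01821 + 0.09011·e^(−0.04·11.9)) − 14.695

17.6535 psi


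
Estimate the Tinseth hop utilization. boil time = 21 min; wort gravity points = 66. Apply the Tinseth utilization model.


U = 1.65·0.000125^(GP/1000) · (1 − e^(−0.04·t))/4.15
bigness = 1.65·0.000125^(66/1000) = 0.9118
boil_factor = (1 − e^(−0.04·21))/4.15 = 0.1369
U = 0.9118 · 0.1369

0.1249


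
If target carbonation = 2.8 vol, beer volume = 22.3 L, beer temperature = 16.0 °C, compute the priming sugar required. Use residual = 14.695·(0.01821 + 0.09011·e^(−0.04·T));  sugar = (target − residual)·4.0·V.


residual = 14.695·(0.01821 + 0.09011·e^(−0.04·16.0)) = 0.9658
sugar = (2.8 − 0.9658)·4.0·22.3

163.6090 g


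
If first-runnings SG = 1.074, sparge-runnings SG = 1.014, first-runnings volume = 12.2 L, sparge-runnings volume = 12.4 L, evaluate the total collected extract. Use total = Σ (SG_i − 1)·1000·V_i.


first = (1.074 − 1)·1000·12.2 = 902.8000
sparge = (1.014 − 1)·1000·12.4 = 173.6000
total = 902.8000 + 173.6000

1076.4000 gravity·L


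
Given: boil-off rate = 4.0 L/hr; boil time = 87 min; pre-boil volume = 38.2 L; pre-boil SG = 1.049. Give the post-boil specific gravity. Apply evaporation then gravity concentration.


V_post = V_pre − rate·(t/60);  SG_post = 1 + (SG_pre−1)·V_pre/V_post
V_post = 38.2 − 4.0·(87/60) = 32.4000
SG_post = 1 + (1.049 − 1)·38.2/32.4000

1.0578


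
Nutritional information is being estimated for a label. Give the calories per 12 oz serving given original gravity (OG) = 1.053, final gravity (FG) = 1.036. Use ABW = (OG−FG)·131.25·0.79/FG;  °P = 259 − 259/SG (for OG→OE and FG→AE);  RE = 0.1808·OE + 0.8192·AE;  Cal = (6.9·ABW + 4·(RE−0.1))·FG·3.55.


ABW = (1.053 − 1.036)·131.25·0.79/1.036 = 1.7014
OE = 259 − 259/1.053 = 13.0361 °P
AE = 259 − 259/1.036 = 9.0000 °P
RE = 0.1808·13.0361 + 0.8192·9.0000 = 9.7297 °P
Cal = (6.9·1.7014 + 4·(9.7297−0.1))·1.036·3.55

184.8418 kcal


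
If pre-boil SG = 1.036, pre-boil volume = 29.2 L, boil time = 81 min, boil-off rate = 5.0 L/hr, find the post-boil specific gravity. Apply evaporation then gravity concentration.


V_post = V_pre − rate·(t/60);  SG_post = 1 + (SG_pre−1)·V_pre/V_post
V_post = 29.2 − 5.0·(81/60) = 22.4500
SG_post = 1 + (1.036 − 1)·29.2/22.4500

1.0468


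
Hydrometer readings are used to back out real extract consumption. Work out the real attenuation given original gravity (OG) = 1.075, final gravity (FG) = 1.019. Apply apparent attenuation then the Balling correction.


AA = (OG−FG)/(OG−1)·100;  RA = AA·0.8192
AA = (1.075 − 1.019)/(1.075 − 1)·100 = 74.6667
RA = 74.6667·0.8192

61.1669 %


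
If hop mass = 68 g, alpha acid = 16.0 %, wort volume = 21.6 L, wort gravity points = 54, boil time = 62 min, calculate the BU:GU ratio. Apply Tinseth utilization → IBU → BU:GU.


U = 1.65·0.000125^(GP/1000)·(1−e^(−0.04t))/4.15;  IBU = (α/100)·m·U·1000/V;  BU:GU = IBU/GP
U = 1.65·0.000125^(54/1000)·(1−e^(−0.04·62))/4.15 = 0.2242
IBU = (16.0/100)·68·0.2242·1000/21.6 = 112.9435
BU:GU = 112.9435/54

2.0915


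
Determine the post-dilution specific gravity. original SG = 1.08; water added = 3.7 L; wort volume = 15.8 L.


SG_new = 1 + (SG_old − 1)·V_old/(V_old + V_water)
pts = (1.08 − 1)·1000·15.8/(15.8 + 3.7) = 64.8205
SG_new = 1 + 64.8205/1000

1.0648


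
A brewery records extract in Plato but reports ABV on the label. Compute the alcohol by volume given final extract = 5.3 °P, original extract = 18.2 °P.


SG = 259/(259 − P);  ABV = (OG − FG)·131.25
OG = 259/(259 − 18.2) = 1.0756
FG = 259/(259 − 5.3) = 1.0209
ABV = (1.0756 − 1.0209)·131.25

7.1781 % ABV


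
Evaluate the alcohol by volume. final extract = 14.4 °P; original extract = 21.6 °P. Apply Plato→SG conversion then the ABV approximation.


SG = 259/(259 − P);  ABV = (OG − FG)·131.25
OG = 259/(259 − 21.6) = 1.0910
FG = 259/(259 − 14.4) = 1.0589
ABV = (1.0910 − 1.0589)·131.25

4.2150 % ABV


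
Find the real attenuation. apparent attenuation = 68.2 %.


RA = AA · 0.8192
RA = 68.2 · 0.8192

55.8694 %


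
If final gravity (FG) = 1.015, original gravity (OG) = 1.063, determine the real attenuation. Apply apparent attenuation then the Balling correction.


AA = (OG−FG)/(OG−1)·100;  RA = AA·0.8192
AA = (1.063 − 1.015)/(1.063 − 1)·100 = 76.1905
RA = 76.1905·0.8192

62.4152 %


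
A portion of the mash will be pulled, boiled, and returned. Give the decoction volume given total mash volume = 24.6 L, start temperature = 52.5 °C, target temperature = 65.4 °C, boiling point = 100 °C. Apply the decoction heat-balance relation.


V_dec = V_total·(T_target − T_start)/(T_boil − T_start)
V_dec = 24.6·(65.4 − 52.5)/(100 − 52.5)

6.6808 L


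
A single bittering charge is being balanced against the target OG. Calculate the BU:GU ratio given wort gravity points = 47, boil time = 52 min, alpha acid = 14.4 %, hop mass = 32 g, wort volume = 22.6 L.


U = 1.65·0.000125^(GP/1000)·(1−e^(−0.04t))/4.15;  IBU = (α/100)·m·U·1000/V;  BU:GU = IBU/GP
U = 1.65·0.000125^(47/1000)·(1−e^(−0.04·52))/4.15 = 0.2281
IBU = (14.4/100)·32·0.2281·1000/22.6 = 46.4983
BU:GU = 46.4983/47

0.9893


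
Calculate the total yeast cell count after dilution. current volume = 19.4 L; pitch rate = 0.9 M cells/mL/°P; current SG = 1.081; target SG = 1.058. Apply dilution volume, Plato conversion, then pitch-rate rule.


V_w = V·((SG_c−1)/(SG_t−1)−1);  °P = 259 − 259/SG_t;  cells = rate·(V+V_w)·°P
V_w = 19.4·((1.081−1)/(1.058−1)−1) = 7.6931
V_final = 19.4 + 7.6931 = 27.0931
°P = 259 − 259/1.058 = 14.1985
cells = 0.9·27.0931·14.1985

346.2130 billion cells


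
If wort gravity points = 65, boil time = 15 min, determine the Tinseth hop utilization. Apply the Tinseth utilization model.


U = 1.65·0.000125^(GP/1000) · (1 − e^(−0.04·t))/4.15
bigness = 1.65·0.000125^(65/1000) = 0.9200
boil_factor = (1 − e^(−0.04·15))/4.15 = 0.1087
U = 0.9200 · 0.1087

0.1000


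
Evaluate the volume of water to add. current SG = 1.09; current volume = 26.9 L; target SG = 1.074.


V_water = V·((SG_curr − 1)/(SG_target − 1) − 1)
V_water = 26.9·((1.09 − 1)/(1.074 − 1) − 1)

5.8162 L


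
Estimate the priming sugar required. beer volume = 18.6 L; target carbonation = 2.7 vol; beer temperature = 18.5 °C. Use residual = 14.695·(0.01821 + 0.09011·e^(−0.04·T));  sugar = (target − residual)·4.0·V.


residual = 14.695·(0.01821 + 0.09011·e^(−0.04·18.5)) = 0.8994
sugar = (2.7 − 0.8994)·4.0·18.6

133.9666 g


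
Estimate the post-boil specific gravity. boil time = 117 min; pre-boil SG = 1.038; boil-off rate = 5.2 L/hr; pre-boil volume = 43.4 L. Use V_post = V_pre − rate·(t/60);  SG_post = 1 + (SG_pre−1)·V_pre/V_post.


V_post = 43.4 − 5.2·(117/60) = 33.2600
SG_post = 1 + (1.038 − 1)·43.4/33.2600

1.0496


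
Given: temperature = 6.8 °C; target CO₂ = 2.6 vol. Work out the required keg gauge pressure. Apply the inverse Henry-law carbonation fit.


psi = vols/(0.01821 + 0.09011·e^(−0.04·T)) − 14.695
psi = 2.6/(0.01821 + 0.09011·e^(−0.04·6.8)) − 14.695

15.2380 psi


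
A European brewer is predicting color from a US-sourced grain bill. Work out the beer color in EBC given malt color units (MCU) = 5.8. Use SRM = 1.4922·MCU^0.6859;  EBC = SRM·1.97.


SRM = 1.4922·5.8^0.6859 = 4.9827
EBC = 4.9827·1.97

9.8159 EBC


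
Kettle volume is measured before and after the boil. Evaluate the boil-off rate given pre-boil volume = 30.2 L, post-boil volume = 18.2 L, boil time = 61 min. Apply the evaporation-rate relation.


rate = (V_pre − V_post) / (t_min/60)
rate = (30.2 − 18.2) / (61/60)

11.8033 L/hr


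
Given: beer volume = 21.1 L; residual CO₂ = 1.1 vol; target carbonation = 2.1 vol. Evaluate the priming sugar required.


sugar = (target − residual)·4.0·V
sugar = (2.1 − 1.1)·4.0·21.1

84.4000 g


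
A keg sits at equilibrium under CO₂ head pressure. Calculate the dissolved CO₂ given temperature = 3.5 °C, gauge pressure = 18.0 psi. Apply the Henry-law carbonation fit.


vols = (P + 14.695)·(0.01821 + 0.09011·e^(−0.04·T))
vols = (18.0 + 14.695)·(0.01821 + 0.09011·e^(−0.04·3.5))

3.1566 volumes


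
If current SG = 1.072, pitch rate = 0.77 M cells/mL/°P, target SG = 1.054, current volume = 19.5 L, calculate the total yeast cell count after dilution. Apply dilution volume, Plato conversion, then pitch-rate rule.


V_w = V·((SG_c−1)/(SG_t−1)−1);  °P = 259 − 259/SG_t;  cells = rate·(V+V_w)·°P
V_w = 19.5·((1.072−1)/(1.054−1)−1) = 6.5000
V_final = 19.5 + 6.5000 = 26.0000
°P = 259 − 259/1.054 = 13.2694
cells = 0.77·26.0000·13.2694

265.6544 billion cells


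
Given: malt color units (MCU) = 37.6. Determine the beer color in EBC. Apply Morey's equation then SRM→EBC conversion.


SRM = 1.4922·MCU^0.6859;  EBC = SRM·1.97
SRM = 1.4922·37.6^0.6859 = 17.9576
EBC = 17.9576·1.97

35.3765 EBC


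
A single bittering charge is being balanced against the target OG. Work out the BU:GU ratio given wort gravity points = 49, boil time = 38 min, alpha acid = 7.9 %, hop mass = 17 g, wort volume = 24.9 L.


U = 1.65·0.000125^(GP/1000)·(1−e^(−0.04t))/4.15;  IBU = (α/100)·m·U·1000/V;  BU:GU = IBU/GP
U = 1.65·0.000125^(49/1000)·(1−e^(−0.04·38))/4.15 = 0.2000
IBU = (7.9/100)·17·0.2000·1000/24.9 = 10.7863
BU:GU = 10.7863/49

0.2201


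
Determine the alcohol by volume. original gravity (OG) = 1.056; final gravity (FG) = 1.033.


ABV = (OG − FG) · 131.25
ABV = (1.056 − 1.033) · 131.25

3.0188 % ABV


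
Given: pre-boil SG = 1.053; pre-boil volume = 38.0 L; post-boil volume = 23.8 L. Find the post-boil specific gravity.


SG_post = 1 + (SG_pre − 1)·V_pre/V_post
pts_pre = (1.053 − 1)·1000 = 53.0000
pts_post = 53.0000·38.0/23.8 = 84.6218
SG_post = 1 + 84.6218/1000

1.0846


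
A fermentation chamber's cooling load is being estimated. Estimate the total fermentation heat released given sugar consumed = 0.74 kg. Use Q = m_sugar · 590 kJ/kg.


Q = 0.74 · 590

436.6000 kJ


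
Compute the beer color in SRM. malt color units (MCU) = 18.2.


SRM = 1.4922 · MCU^0.6859
SRM = 1.4922 · 18.2^0.6859

10.9172 SRM


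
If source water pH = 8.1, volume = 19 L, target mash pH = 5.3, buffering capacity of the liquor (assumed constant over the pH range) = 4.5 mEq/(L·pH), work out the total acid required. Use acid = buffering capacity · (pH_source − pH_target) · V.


acid = 4.5 · (8.1 − 5.3) · 19

239.4000 mEq


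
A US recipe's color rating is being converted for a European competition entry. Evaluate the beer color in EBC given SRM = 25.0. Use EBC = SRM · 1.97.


EBC = 25.0 · 1.97

49.2500 EBC


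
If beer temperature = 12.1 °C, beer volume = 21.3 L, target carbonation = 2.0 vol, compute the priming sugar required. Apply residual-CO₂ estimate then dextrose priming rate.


residual = 14.695·(0.01821 + 0.09011·e^(−0.04·T));  sugar = (target − residual)·4.0·V
residual = 14.695·(0.01821 + 0.09011·e^(−0.04·12.1)) = 1.0837
sugar = (2.0 − 1.0837)·4.0·21.3

78.0690 g


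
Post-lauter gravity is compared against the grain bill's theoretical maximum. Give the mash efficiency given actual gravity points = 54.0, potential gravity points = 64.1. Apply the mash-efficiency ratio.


efficiency = actual / potential × 100
efficiency = 54.0 / 64.1 × 100

84.2434 %


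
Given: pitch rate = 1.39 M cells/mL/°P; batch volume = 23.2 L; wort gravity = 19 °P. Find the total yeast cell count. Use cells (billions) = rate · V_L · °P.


cells = 1.39 · 23.2 · 19

612.7120 billion cells


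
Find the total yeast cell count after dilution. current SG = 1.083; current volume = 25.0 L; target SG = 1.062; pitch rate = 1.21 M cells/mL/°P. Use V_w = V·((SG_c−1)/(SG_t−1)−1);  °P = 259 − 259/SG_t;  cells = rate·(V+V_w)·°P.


V_w = 25.0·((1.083−1)/(1.062−1)−1) = 8.4677
V_final = 25.0 + 8.4677 = 33.4677
°P = 259 − 259/1.062 = 15.1205
cells = 1.21·33.4677·15.1205

612.3204 billion cells


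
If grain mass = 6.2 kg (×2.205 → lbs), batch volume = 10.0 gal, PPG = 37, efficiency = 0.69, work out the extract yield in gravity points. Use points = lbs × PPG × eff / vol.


lbs = 6.2 × 2.205 = 13.6710
points = 13.6710 × 37 × 0.69 / 10.0

34.9021 points


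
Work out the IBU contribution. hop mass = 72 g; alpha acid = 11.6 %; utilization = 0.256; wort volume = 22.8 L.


IBU = (α/100)·mass·U·1000 / V
IBU = (11.6/100)·72·0.256·1000 / 22.8

93.7768 IBU


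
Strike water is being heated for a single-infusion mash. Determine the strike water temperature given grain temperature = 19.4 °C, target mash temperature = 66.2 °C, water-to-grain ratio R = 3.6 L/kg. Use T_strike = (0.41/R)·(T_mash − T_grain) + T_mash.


T_strike = (0.41/3.6)·(66.2 − 19.4) + 66.2

71.5300 °C


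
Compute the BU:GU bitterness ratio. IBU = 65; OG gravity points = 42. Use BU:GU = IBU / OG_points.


BU:GU = 65 / 42

1.5476


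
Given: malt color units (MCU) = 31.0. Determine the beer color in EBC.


SRM = 1.4922·MCU^0.6859;  EBC = SRM·1.97
SRM = 1.4922·31.0^0.6859 = 15.7308
EBC = 15.7308·1.97

30.9898 EBC


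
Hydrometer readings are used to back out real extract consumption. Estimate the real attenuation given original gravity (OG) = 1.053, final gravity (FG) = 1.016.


AA = (OG−FG)/(OG−1)·100;  RA = AA·0.8192
AA = (1.053 − 1.016)/(1.053 − 1)·100 = 69.8113
RA = 69.8113·0.8192

57.1894 %


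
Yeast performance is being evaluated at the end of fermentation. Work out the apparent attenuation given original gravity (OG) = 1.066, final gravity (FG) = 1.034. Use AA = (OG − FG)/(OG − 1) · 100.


AA = (1.066 − 1.034)/(1.066 − 1) · 100

48.4848 %


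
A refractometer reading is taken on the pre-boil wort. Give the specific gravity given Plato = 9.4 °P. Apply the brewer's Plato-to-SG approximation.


SG = 259/(259 − P)
SG = 259/(259 − 9.4)

1.0377


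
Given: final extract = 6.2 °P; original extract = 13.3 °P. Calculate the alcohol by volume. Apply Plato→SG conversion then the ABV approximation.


SG = 259/(259 − P);  ABV = (OG − FG)·131.25
OG = 259/(259 − 13.3) = 1.0541
FG = 259/(259 − 6.2) = 1.0245
ABV = (1.0541 − 1.0245)·131.25

3.8858 % ABV


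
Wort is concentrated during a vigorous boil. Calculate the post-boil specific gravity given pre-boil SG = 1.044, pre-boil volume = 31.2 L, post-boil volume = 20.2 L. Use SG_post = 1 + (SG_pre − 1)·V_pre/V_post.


pts_pre = (1.044 − 1)·1000 = 44.0000
pts_post = 44.0000·31.2/20.2 = 67.9604
SG_post = 1 + 67.9604/1000

1.0680


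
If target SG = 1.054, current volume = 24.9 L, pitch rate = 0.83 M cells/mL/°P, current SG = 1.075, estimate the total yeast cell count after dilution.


V_w = V·((SG_c−1)/(SG_t−1)−1);  °P = 259 − 259/SG_t;  cells = rate·(V+V_w)·°P
V_w = 24.9·((1.075−1)/(1.054−1)−1) = 9.6833
V_final = 24.9 + 9.6833 = 34.5833
°P = 259 − 259/1.054 = 13.2694
cells = 0.83·34.5833·13.2694

380.8885 billion cells


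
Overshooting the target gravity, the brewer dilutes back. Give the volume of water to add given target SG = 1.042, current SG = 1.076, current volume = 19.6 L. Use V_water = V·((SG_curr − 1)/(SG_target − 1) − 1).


V_water = 19.6·((1.076 − 1)/(1.042 − 1) − 1)

15.8667 L


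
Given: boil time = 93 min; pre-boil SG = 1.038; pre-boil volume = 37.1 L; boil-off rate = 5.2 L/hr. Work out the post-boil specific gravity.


V_post = V_pre − rate·(t/60);  SG_post = 1 + (SG_pre−1)·V_pre/V_post
V_post = 37.1 − 5.2·(93/60) = 29.0400
SG_post = 1 + (1.038 − 1)·37.1/29.0400

1.0485


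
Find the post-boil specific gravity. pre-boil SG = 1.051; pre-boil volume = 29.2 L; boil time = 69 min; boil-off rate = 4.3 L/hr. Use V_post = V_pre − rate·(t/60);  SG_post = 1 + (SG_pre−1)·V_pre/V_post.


V_post = 29.2 − 4.3·(69/60) = 24.2550
SG_post = 1 + (1.051 − 1)·29.2/24.2550

1.0614


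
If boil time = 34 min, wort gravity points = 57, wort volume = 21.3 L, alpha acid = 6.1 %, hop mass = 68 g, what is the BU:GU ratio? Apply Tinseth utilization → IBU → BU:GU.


U = 1.65·0.000125^(GP/1000)·(1−e^(−0.04t))/4.15;  IBU = (α/100)·m·U·1000/V;  BU:GU = IBU/GP
U = 1.65·0.000125^(57/1000)·(1−e^(−0.04·34))/4.15 = 0.1771
IBU = (6.1/100)·68·0.1771·1000/21.3 = 34.4831
BU:GU = 34.4831/57

0.6050


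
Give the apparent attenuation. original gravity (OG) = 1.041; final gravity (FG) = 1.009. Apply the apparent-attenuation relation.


AA = (OG − FG)/(OG − 1) · 100
AA = (1.041 − 1.009)/(1.041 − 1) · 100

78.0488 %


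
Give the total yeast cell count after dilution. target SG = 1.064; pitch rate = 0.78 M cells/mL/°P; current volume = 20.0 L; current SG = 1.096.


V_w = V·((SG_c−1)/(SG_t−1)−1);  °P = 259 − 259/SG_t;  cells = rate·(V+V_w)·°P
V_w = 20.0·((1.096−1)/(1.064−1)−1) = 10.0000
V_final = 20.0 + 10.0000 = 30.0000
°P = 259 − 259/1.064 = 15.5789
cells = 0.78·30.0000·15.5789

364.5474 billion cells


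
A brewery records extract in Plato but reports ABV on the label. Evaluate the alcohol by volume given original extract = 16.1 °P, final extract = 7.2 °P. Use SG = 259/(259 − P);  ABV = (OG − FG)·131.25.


OG = 259/(259 − 16.1) = 1.0663
FG = 259/(259 − 7.2) = 1.0286
ABV = (1.0663 − 1.0286)·131.25

4.9466 % ABV


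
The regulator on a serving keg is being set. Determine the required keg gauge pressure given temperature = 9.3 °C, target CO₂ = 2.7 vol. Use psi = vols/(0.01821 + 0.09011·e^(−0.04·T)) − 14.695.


psi = 2.7/(0.01821 + 0.09011·e^(−0.04·9.3)) − 14.695

18.9173 psi


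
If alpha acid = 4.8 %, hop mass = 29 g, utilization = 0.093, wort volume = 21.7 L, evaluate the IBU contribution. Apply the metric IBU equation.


IBU = (α/100)·mass·U·1000 / V
IBU = (4.8/100)·29·0.093·1000 / 21.7

5.9657 IBU


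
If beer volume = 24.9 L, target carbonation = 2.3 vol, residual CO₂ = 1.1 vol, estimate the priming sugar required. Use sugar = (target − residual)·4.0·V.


sugar = (2.3 − 1.1)·4.0·24.9

119.5200 g


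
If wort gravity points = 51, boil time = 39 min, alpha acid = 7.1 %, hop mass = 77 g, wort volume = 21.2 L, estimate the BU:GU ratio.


U = 1.65·0.000125^(GP/1000)·(1−e^(−0.04t))/4.15;  IBU = (α/100)·m·U·1000/V;  BU:GU = IBU/GP
U = 1.65·0.000125^(51/1000)·(1−e^(−0.04·39))/4.15 = 0.1986
IBU = (7.1/100)·77·0.1986·1000/21.2 = 51.2087
BU:GU = 51.2087/51

1.0041


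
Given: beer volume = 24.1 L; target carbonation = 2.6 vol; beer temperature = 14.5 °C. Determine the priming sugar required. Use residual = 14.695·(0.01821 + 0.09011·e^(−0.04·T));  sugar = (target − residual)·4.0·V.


residual = 14.695·(0.01821 + 0.09011·e^(−0.04·14.5)) = 1.0090
sugar = (2.6 − 1.0090)·4.0·24.1

153.3729 g


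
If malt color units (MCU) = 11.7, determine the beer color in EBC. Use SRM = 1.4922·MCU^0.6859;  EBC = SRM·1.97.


SRM = 1.4922·11.7^0.6859 = 8.0630
EBC = 8.0630·1.97

15.8841 EBC


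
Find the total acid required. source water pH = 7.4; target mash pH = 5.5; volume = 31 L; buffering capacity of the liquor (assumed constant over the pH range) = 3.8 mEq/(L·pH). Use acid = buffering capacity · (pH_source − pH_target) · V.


acid = 3.8 · (7.4 − 5.5) · 31

223.8200 mEq


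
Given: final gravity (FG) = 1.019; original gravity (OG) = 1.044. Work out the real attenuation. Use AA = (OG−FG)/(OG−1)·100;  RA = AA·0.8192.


AA = (1.044 − 1.019)/(1.044 − 1)·100 = 56.8182
RA = 56.8182·0.8192

46.5455 %


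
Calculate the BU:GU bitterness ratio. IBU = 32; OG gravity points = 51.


BU:GU = IBU / OG_points
BU:GU = 32 / 51

0.6275


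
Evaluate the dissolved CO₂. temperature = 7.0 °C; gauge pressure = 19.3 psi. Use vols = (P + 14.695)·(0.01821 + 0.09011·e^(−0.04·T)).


vols = (19.3 + 14.695)·(0.01821 + 0.09011·e^(−0.04·7.0))

2.9342 volumes


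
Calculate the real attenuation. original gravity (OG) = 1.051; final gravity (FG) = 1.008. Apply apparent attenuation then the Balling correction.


AA = (OG−FG)/(OG−1)·100;  RA = AA·0.8192
AA = (1.051 − 1.008)/(1.051 − 1)·100 = 84.3137
RA = 84.3137·0.8192

69.0698 %


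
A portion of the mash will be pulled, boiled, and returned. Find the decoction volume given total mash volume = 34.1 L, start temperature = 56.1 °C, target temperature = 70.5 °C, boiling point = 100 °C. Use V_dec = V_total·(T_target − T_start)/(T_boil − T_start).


V_dec = 34.1·(70.5 − 56.1)/(100 − 56.1)

11.1854 L


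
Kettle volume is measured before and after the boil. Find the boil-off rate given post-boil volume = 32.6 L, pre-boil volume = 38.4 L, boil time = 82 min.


rate = (V_pre − V_post) / (t_min/60)
rate = (38.4 − 32.6) / (82/60)

4.2439 L/hr


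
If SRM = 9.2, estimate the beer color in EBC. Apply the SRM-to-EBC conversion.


EBC = SRM · 1.97
EBC = 9.2 · 1.97

18.1240 EBC


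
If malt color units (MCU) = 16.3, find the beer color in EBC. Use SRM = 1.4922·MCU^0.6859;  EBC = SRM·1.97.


SRM = 1.4922·16.3^0.6859 = 10.1220
EBC = 10.1220·1.97

19.9403 EBC


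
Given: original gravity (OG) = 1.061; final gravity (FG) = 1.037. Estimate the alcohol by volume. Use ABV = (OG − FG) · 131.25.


ABV = (1.061 − 1.037) · 131.25

3.1500 % ABV


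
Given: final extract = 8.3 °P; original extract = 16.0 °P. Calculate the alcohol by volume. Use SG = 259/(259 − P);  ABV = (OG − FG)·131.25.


OG = 259/(259 − 16.0) = 1.0658
FG = 259/(259 − 8.3) = 1.0331
ABV = (1.0658 − 1.0331)·131.25

4.2966 % ABV


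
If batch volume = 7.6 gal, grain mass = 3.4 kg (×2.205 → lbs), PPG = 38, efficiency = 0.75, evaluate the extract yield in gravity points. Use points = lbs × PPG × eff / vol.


lbs = 3.4 × 2.205 = 7.4970
points = 7.4970 × 38 × 0.75 / 7.6

28.1137 points


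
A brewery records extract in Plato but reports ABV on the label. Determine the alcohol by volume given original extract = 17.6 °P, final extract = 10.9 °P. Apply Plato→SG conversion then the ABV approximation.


SG = 259/(259 − P);  ABV = (OG − FG)·131.25
OG = 259/(259 − 17.6) = 1.0729
FG = 259/(259 − 10.9) = 1.0439
ABV = (1.0729 − 1.0439)·131.25

3.8029 % ABV


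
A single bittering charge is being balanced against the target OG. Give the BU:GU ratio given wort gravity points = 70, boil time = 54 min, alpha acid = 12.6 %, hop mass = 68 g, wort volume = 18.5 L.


U = 1.65·0.000125^(GP/1000)·(1−e^(−0.04t))/4.15;  IBU = (α/100)·m·U·1000/V;  BU:GU = IBU/GP
U = 1.65·0.000125^(70/1000)·(1−e^(−0.04·54))/4.15 = 0.1875
IBU = (12.6/100)·68·0.1875·1000/18.5 = 86.8382
BU:GU = 86.8382/70

1.2405


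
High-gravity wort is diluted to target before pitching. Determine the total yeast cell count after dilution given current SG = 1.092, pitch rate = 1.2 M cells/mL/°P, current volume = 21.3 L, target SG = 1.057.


V_w = V·((SG_c−1)/(SG_t−1)−1);  °P = 259 − 259/SG_t;  cells = rate·(V+V_w)·°P
V_w = 21.3·((1.092−1)/(1.057−1)−1) = 13.0789
V_final = 21.3 + 13.0789 = 34.3789
°P = 259 − 259/1.057 = 13.9669
cells = 1.2·34.3789·13.9669

576.2003 billion cells


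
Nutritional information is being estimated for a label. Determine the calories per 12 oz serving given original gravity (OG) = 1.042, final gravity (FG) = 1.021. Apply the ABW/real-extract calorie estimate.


ABW = (OG−FG)·131.25·0.79/FG;  °P = 259 − 259/SG (for OG→OE and FG→AE);  RE = 0.1808·OE + 0.8192·AE;  Cal = (6.9·ABW + 4·(RE−0.1))·FG·3.55
ABW = (1.042 − 1.021)·131.25·0.79/1.021 = 2.1327
OE = 259 − 259/1.042 = 10.4395 °P
AE = 259 − 259/1.021 = 5.3271 °P
RE = 0.1808·10.4395 + 0.8192·5.3271 = 6.2515 °P
Cal = (6.9·2.1327 + 4·(6.2515−0.1))·1.021·3.55

142.5213 kcal


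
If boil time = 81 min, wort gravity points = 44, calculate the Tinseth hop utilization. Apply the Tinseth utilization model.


U = 1.65·0.000125^(GP/1000) · (1 − e^(−0.04·t))/4.15
bigness = 1.65·0.000125^(44/1000) = 1.1111
boil_factor = (1 − e^(−0.04·81))/4.15 = 0.2315
U = 1.1111 · 0.2315

0.2572


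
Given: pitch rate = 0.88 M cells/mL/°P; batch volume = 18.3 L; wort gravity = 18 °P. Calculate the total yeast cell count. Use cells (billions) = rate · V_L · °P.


cells = 0.88 · 18.3 · 18

289.8720 billion cells


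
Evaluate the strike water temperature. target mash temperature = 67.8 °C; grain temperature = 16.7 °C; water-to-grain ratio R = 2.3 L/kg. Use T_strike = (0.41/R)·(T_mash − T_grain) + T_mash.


T_strike = (0.41/2.3)·(67.8 − 16.7) + 67.8

76.9091 °C


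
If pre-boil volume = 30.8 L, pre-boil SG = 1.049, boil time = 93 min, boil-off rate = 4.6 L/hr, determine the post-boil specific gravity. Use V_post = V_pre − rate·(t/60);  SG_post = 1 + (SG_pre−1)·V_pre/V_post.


V_post = 30.8 − 4.6·(93/60) = 23.6700
SG_post = 1 + (1.049 − 1)·30.8/23.6700

1.0638


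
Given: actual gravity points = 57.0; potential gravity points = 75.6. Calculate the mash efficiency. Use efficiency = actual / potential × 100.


efficiency = 57.0 / 75.6 × 100

75.3968 %


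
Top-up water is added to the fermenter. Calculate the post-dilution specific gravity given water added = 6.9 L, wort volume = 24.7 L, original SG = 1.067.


SG_new = 1 + (SG_old − 1)·V_old/(V_old + V_water)
pts = (1.067 − 1)·1000·24.7/(24.7 + 6.9) = 52.3703
SG_new = 1 + 52.3703/1000

1.0524


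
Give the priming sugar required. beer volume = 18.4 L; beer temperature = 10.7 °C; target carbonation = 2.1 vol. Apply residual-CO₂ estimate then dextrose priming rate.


residual = 14.695·(0.01821 + 0.09011·e^(−0.04·T));  sugar = (target − residual)·4.0·V
residual = 14.695·(0.01821 + 0.09011·e^(−0.04·10.7)) = 1.1307
sugar = (2.1 − 1.1307)·4.0·18.4

71.3403 g


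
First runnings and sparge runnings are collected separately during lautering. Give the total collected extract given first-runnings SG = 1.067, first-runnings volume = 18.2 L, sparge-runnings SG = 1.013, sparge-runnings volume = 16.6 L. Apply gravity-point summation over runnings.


total = Σ (SG_i − 1)·1000·V_i
first = (1.067 − 1)·1000·18.2 = 1219.4000
sparge = (1.013 − 1)·1000·16.6 = 215.8000
total = 1219.4000 + 215.8000

1435.2000 gravity·L


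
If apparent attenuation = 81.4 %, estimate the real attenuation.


RA = AA · 0.8192
RA = 81.4 · 0.8192

66.6829 %


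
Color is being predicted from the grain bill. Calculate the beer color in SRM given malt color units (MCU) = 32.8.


SRM = 1.4922 · MCU^0.6859
SRM = 1.4922 · 32.8^0.6859

16.3518 SRM


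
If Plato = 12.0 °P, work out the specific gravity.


SG = 259/(259 − P)
SG = 259/(259 − 12.0)

1.0486


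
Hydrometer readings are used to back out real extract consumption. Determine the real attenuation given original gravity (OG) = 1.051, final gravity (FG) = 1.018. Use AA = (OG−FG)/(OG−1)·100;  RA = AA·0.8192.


AA = (1.051 − 1.018)/(1.051 − 1)·100 = 64.7059
RA = 64.7059·0.8192

53.0071 %


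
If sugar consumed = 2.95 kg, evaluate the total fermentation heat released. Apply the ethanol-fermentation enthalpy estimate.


Q = m_sugar · 590 kJ/kg
Q = 2.95 · 590

1740.5000 kJ


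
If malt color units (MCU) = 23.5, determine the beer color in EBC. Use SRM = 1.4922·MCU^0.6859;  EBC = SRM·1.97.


SRM = 1.4922·23.5^0.6859 = 13.0090
EBC = 13.0090·1.97

25.6276 EBC


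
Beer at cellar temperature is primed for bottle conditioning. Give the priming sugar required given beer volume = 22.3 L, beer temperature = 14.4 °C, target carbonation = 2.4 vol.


residual = 14.695·(0.01821 + 0.09011·e^(−0.04·T));  sugar = (target − residual)·4.0·V
residual = 14.695·(0.01821 + 0.09011·e^(−0.04·14.4)) = 1.0120
sugar = (2.4 − 1.0120)·4.0·22.3

123.8126 g


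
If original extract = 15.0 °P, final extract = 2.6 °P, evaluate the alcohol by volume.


SG = 259/(259 − P);  ABV = (OG − FG)·131.25
OG = 259/(259 − 15.0) = 1.0615
FG = 259/(259 − 2.6) = 1.0101
ABV = (1.0615 − 1.0101)·131.25

6.7377 % ABV


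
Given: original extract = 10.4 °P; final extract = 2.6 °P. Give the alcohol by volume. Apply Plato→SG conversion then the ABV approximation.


SG = 259/(259 − P);  ABV = (OG − FG)·131.25
OG = 259/(259 − 10.4) = 1.0418
FG = 259/(259 − 2.6) = 1.0101
ABV = (1.0418 − 1.0101)·131.25

4.1598 % ABV


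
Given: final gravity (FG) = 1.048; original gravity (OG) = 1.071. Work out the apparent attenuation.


AA = (OG − FG)/(OG − 1) · 100
AA = (1.071 − 1.048)/(1.071 − 1) · 100

32.3944 %


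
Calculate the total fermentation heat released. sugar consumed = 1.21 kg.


Q = m_sugar · 590 kJ/kg
Q = 1.21 · 590

713.9000 kJ


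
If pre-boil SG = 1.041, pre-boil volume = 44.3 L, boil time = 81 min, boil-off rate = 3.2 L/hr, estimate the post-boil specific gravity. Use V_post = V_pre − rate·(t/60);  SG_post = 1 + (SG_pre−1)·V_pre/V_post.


V_post = 44.3 − 3.2·(81/60) = 39.9800
SG_post = 1 + (1.041 − 1)·44.3/39.9800

1.0454


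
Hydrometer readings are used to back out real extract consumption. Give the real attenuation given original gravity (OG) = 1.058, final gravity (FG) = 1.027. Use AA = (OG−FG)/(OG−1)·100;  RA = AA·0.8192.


AA = (1.058 − 1.027)/(1.058 − 1)·100 = 53.4483
RA = 53.4483·0.8192

43.7848 %


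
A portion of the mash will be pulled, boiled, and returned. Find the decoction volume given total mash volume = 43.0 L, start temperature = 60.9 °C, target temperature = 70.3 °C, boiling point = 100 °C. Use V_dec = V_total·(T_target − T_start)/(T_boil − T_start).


V_dec = 43.0·(70.3 − 60.9)/(100 − 60.9)

10.3376 L


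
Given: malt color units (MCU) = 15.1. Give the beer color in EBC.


SRM = 1.4922·MCU^0.6859;  EBC = SRM·1.97
SRM = 1.4922·15.1^0.6859 = 9.6048
EBC = 9.6048·1.97

18.9214 EBC


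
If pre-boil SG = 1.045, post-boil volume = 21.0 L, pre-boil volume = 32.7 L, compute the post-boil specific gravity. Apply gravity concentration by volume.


SG_post = 1 + (SG_pre − 1)·V_pre/V_post
pts_pre = (1.045 − 1)·1000 = 45.0000
pts_post = 45.0000·32.7/21.0 = 70.0714
SG_post = 1 + 70.0714/1000

1.0701


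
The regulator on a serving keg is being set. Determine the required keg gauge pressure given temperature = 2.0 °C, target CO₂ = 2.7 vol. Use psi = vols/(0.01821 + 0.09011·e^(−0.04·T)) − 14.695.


psi = 2.7/(0.01821 + 0.09011·e^(−0.04·2.0)) − 14.695

11.9343 psi


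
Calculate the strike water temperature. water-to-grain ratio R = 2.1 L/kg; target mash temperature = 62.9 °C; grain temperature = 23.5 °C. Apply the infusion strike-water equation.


T_strike = (0.41/R)·(T_mash − T_grain) + T_mash
T_strike = (0.41/2.1)·(62.9 − 23.5) + 62.9

70.5924 °C


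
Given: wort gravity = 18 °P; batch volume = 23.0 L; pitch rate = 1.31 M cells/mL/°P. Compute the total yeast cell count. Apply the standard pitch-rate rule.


cells (billions) = rate · V_L · °P
cells = 1.31 · 23.0 · 18

542.3400 billion cells


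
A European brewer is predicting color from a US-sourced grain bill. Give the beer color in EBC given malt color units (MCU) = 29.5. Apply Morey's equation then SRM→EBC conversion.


SRM = 1.4922·MCU^0.6859;  EBC = SRM·1.97
SRM = 1.4922·29.5^0.6859 = 15.2047
EBC = 15.2047·1.97

29.9533 EBC


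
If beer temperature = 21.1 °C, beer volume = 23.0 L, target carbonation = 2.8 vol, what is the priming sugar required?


residual = 14.695·(0.01821 + 0.09011·e^(−0.04·T));  sugar = (target − residual)·4.0·V
residual = 14.695·(0.01821 + 0.09011·e^(−0.04·21.1)) = 0.8370
sugar = (2.8 − 0.8370)·4.0·23.0

180.5987 g


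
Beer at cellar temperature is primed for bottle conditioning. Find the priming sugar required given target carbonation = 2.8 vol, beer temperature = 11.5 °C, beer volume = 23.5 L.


residual = 14.695·(0.01821 + 0.09011·e^(−0.04·T));  sugar = (target − residual)·4.0·V
residual = 14.695·(0.01821 + 0.09011·e^(−0.04·11.5)) = 1.1035
sugar = (2.8 − 1.1035)·4.0·23.5

159.4691 g


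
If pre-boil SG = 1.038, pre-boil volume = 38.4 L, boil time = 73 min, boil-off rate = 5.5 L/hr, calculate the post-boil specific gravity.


V_post = V_pre − rate·(t/60);  SG_post = 1 + (SG_pre−1)·V_pre/V_post
V_post = 38.4 − 5.5·(73/60) = 31.7083
SG_post = 1 + (1.038 − 1)·38.4/31.7083

1.0460


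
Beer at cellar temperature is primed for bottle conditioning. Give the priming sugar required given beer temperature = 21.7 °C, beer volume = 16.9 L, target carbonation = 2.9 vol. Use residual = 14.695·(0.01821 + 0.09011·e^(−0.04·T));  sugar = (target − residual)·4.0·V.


residual = 14.695·(0.01821 + 0.09011·e^(−0.04·21.7)) = 0.8235
sugar = (2.9 − 0.8235)·4.0·16.9

140.3736 g


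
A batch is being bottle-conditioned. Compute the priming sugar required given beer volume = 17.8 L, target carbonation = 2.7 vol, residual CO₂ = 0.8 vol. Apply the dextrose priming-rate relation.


sugar = (target − residual)·4.0·V
sugar = (2.7 − 0.8)·4.0·17.8

135.2800 g


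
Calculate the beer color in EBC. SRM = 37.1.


EBC = SRM · 1.97
EBC = 37.1 · 1.97

73.0870 EBC


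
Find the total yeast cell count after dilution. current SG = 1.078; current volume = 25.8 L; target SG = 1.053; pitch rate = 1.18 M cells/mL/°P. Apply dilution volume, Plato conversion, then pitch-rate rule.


V_w = V·((SG_c−1)/(SG_t−1)−1);  °P = 259 − 259/SG_t;  cells = rate·(V+V_w)·°P
V_w = 25.8·((1.078−1)/(1.053−1)−1) = 12.1698
V_final = 25.8 + 12.1698 = 37.9698
°P = 259 − 259/1.053 = 13.0361
cells = 1.18·37.9698·13.0361

584.0738 billion cells


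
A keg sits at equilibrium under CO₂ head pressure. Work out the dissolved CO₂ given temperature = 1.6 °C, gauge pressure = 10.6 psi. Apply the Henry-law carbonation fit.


vols = (P + 14.695)·(0.01821 + 0.09011·e^(−0.04·T))
vols = (10.6 + 14.695)·(0.01821 + 0.09011·e^(−0.04·1.6))

2.5986 volumes


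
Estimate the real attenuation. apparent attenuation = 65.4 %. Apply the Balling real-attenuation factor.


RA = AA · 0.8192
RA = 65.4 · 0.8192

53.5757 %


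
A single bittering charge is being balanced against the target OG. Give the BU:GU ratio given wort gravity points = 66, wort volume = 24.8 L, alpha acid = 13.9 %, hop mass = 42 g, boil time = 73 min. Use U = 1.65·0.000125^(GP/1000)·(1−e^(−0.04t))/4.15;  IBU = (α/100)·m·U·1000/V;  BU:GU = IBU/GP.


U = 1.65·0.000125^(66/1000)·(1−e^(−0.04·73))/4.15 = 0.2079
IBU = (13.9/100)·42·0.2079·1000/24.8 = 48.9290
BU:GU = 48.9290/66

0.7413


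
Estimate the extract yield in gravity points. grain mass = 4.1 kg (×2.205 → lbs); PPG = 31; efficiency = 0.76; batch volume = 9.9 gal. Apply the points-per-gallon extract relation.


points = lbs × PPG × eff / vol
lbs = 4.1 × 2.205 = 9.0405
points = 9.0405 × 31 × 0.76 / 9.9

21.5146 points


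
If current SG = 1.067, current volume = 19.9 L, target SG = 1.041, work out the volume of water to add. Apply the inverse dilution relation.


V_water = V·((SG_curr − 1)/(SG_target − 1) − 1)
V_water = 19.9·((1.067 − 1)/(1.041 − 1) − 1)

12.6195 L


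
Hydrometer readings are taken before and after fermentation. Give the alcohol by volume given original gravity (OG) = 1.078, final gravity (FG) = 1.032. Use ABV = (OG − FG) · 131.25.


ABV = (1.078 − 1.032) · 131.25

6.0375 % ABV


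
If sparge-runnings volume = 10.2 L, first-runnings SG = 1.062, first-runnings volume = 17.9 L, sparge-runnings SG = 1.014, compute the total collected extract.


total = Σ (SG_i − 1)·1000·V_i
first = (1.062 − 1)·1000·17.9 = 1109.8000
sparge = (1.014 − 1)·1000·10.2 = 142.8000
total = 1109.8000 + 142.8000

1252.6000 gravity·L


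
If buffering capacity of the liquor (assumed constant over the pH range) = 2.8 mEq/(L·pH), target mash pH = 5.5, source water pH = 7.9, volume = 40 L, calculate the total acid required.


acid = buffering capacity · (pH_source − pH_target) · V
acid = 2.8 · (7.9 − 5.5) · 40

268.8000 mEq


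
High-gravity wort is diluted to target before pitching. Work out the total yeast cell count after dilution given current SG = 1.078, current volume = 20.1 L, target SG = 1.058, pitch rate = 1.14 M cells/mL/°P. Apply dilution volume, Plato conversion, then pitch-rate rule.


V_w = V·((SG_c−1)/(SG_t−1)−1);  °P = 259 − 259/SG_t;  cells = rate·(V+V_w)·°P
V_w = 20.1·((1.078−1)/(1.058−1)−1) = 6.9310
V_final = 20.1 + 6.9310 = 27.0310
°P = 259 − 259/1.058 = 14.1985
cells = 1.14·27.0310·14.1985

437.5318 billion cells


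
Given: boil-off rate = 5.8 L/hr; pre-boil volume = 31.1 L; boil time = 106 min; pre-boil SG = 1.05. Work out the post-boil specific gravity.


V_post = V_pre − rate·(t/60);  SG_post = 1 + (SG_pre−1)·V_pre/V_post
V_post = 31.1 − 5.8·(106/60) = 20.8533
SG_post = 1 + (1.05 − 1)·31.1/20.8533

1.0746


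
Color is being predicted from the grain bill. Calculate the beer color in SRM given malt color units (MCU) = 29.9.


SRM = 1.4922 · MCU^0.6859
SRM = 1.4922 · 29.9^0.6859

15.3458 SRM


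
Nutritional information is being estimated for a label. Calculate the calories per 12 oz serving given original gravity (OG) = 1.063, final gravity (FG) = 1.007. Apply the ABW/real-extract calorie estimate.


ABW = (OG−FG)·131.25·0.79/FG;  °P = 259 − 259/SG (for OG→OE and FG→AE);  RE = 0.1808·OE + 0.8192·AE;  Cal = (6.9·ABW + 4·(RE−0.1))·FG·3.55
ABW = (1.063 − 1.007)·131.25·0.79/1.007 = 5.7661
OE = 259 − 259/1.063 = 15.3500 °P
AE = 259 − 259/1.007 = 1.8004 °P
RE = 0.1808·15.3500 + 0.8192·1.8004 = 4.2502 °P
Cal = (6.9·5.7661 + 4·(4.2502−0.1))·1.007·3.55

201.5750 kcal


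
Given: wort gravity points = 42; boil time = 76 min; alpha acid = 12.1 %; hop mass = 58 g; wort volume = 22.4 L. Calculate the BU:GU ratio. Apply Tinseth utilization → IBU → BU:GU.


U = 1.65·0.000125^(GP/1000)·(1−e^(−0.04t))/4.15;  IBU = (α/100)·m·U·1000/V;  BU:GU = IBU/GP
U = 1.65·0.000125^(42/1000)·(1−e^(−0.04·76))/4.15 = 0.2595
IBU = (12.1/100)·58·0.2595·1000/22.4 = 81.3174
BU:GU = 81.3174/42

1.9361
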